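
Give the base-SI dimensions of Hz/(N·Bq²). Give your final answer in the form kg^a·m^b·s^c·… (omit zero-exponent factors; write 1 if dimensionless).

N = kg·m·s⁻².
So N⁻¹ = kg⁻¹·m⁻¹·s².
Bq = s⁻¹.
So Bq⁻² = s².
Hz = s⁻¹.
Combining: N⁻¹·Bq⁻²·Hz = (kg⁻¹·m⁻¹·s²) · s² · s⁻¹ = kg⁻¹·m⁻¹·s³.

kg⁻¹·m⁻¹·s³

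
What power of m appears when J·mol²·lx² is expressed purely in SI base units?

-2

J = kg·m²·s⁻².
lx = m⁻²·cd.
So lx² = m⁻⁴·cd².
Combining: J·mol²·lx² = (kg·m²·s⁻²) · mol² · (m⁻⁴·cd²) = kg·m⁻²·s⁻²·mol²·cd².
The exponent of m is -2.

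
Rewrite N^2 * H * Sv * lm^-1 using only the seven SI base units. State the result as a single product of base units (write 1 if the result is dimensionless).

kg³·m⁶·s⁻⁸·A⁻²·cd⁻¹

N = kg·m/s² = kg·m·s⁻² (force = mass × acceleration).
So N² = kg²·m²·s⁻⁴.
H = Wb/A (inductance = flux per current),
    = kg·m²·s⁻²·A⁻².
Sv = J/kg (equivalent dose = energy per mass),
    = m²·s⁻².
lm = cd·sr = cd (luminous flux; sr is dimensionless).
So lm⁻¹ = cd⁻¹.
Combining: N²·H·Sv·lm⁻¹ = (kg²·m²·s⁻⁴) · (kg·m²·s⁻²·A⁻²) · (m²·s⁻²) · cd⁻¹ = kg³·m⁶·s⁻⁸·A⁻²·cd⁻¹.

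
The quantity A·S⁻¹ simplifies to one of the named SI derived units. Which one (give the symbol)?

S = 1/Ω (conductance is reciprocal resistance),
    = kg⁻¹·m⁻²·s³·A².
So S⁻¹ = kg·m²·s⁻³·A⁻².
Combining: A·S⁻¹ = A · (kg·m²·s⁻³·A⁻²) = kg·m²·s⁻³·A⁻¹.
kg·m²·s⁻³·A⁻¹ is the base-SI form of the volt.

V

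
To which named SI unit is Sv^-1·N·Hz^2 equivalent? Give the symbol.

Pa

Sv = J/kg (equivalent dose = energy per mass),
    = m²·s⁻².
So Sv⁻¹ = m⁻²·s².
N = kg·m/s² = kg·m·s⁻² (force = mass × acceleration).
Hz = 1/s = s⁻¹ (frequency is cycles per second).
So Hz² = s⁻².
Combining: Sv⁻¹·N·Hz² = (m⁻²·s²) · (kg·m·s⁻²) · s⁻² = kg·m⁻¹·s⁻².
kg·m⁻¹·s⁻² is the base-SI form of the pascal.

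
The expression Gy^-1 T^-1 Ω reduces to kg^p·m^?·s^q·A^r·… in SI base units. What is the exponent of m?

0

Gy = m²·s⁻².
So Gy⁻¹ = m⁻²·s².
T = kg·s⁻²·A⁻¹.
So T⁻¹ = kg⁻¹·s²·A.
Ω = kg·m²·s⁻³·A⁻².
Combining: Gy⁻¹·T⁻¹·Ω = (m⁻²·s²) · (kg⁻¹·s²·A) · (kg·m²·s⁻³·A⁻²) = s·A⁻¹.
The exponent of m is 0.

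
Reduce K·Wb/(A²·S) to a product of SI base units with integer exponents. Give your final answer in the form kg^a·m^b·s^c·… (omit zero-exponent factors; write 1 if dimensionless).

S = 1/Ω (conductance is reciprocal resistance),
    = kg⁻¹·m⁻²·s³·A².
So S⁻¹ = kg·m²·s⁻³·A⁻².
Wb = V·s (flux: a volt is a weber per second),
    = kg·m²·s⁻²·A⁻¹.
Combining: A⁻²·K·S⁻¹·Wb = A⁻² · K · (kg·m²·s⁻³·A⁻²) · (kg·m²·s⁻²·A⁻¹) = kg²·m⁴·s⁻⁵·A⁻⁵·K.

kg²·m⁴·s⁻⁵·A⁻⁵·K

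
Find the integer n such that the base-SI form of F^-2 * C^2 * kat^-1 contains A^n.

F = kg⁻¹·m⁻²·s⁴·A².
So F⁻² = kg²·m⁴·s⁻⁸·A⁻⁴.
C = s·A.
So C² = s²·A².
kat = s⁻¹·mol.
So kat⁻¹ = s·mol⁻¹.
Combining: F⁻²·C²·kat⁻¹ = (kg²·m⁴·s⁻⁸·A⁻⁴) · (s²·A²) · (s·mol⁻¹) = kg²·m⁴·s⁻⁵·A⁻²·mol⁻¹.
The exponent of A is -2.

-2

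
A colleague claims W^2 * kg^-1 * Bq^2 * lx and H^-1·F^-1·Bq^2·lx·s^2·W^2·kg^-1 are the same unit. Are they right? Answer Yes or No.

Left side:
  W = kg·m²·s⁻³.
  So W² = kg²·m⁴·s⁻⁶.
  Bq = s⁻¹.
  So Bq² = s⁻².
  lx = m⁻²·cd.
  Combining: W²·kg⁻¹·Bq²·lx = (kg²·m⁴·s⁻⁶) · kg⁻¹ · s⁻² · (m⁻²·cd) = kg·m²·s⁻⁸·cd.
Right side:
  H = kg·m²·s⁻²·A⁻².
  So H⁻¹ = kg⁻¹·m⁻²·s²·A².
  F = kg⁻¹·m⁻²·s⁴·A².
  So F⁻¹ = kg·m²·s⁻⁴·A⁻².
  Bq = s⁻¹.
  So Bq² = s⁻².
  lx = m⁻²·cd.
  W = kg·m²·s⁻³.
  So W² = kg²·m⁴·s⁻⁶.
  Combining: H⁻¹·F⁻¹·Bq²·lx·s²·W²·kg⁻¹ = (kg⁻¹·m⁻²·s²·A²) · (kg·m²·s⁻⁴·A⁻²) · s⁻² · (m⁻²·cd) · s² · (kg²·m⁴·s⁻⁶) · kg⁻¹ = kg·m²·s⁻⁸·cd.
Both reduce to kg·m²·s⁻⁸·cd.

Yes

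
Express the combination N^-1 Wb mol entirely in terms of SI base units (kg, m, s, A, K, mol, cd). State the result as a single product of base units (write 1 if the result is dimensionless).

m·A⁻¹·mol

N = kg·m/s² = kg·m·s⁻² (force = mass × acceleration).
So N⁻¹ = kg⁻¹·m⁻¹·s².
Wb = V·s (flux: a volt is a weber per second),
    = kg·m²·s⁻²·A⁻¹.
Combining: N⁻¹·Wb·mol = (kg⁻¹·m⁻¹·s²) · (kg·m²·s⁻²·A⁻¹) · mol = m·A⁻¹·mol.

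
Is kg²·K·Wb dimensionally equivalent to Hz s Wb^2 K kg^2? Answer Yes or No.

Left side:
  Wb = V·s (flux: a volt is a weber per second),
      = kg·m²·s⁻²·A⁻¹.
  Combining: kg²·K·Wb = kg² · K · (kg·m²·s⁻²·A⁻¹) = kg³·m²·s⁻²·A⁻¹·K.
Right side:
  Hz = 1/s = s⁻¹ (frequency is cycles per second).
  Wb = V·s (flux: a volt is a weber per second),
      = kg·m²·s⁻²·A⁻¹.
  So Wb² = kg²·m⁴·s⁻⁴·A⁻².
  Combining: Hz·s·Wb²·K·kg² = s⁻¹ · s · (kg²·m⁴·s⁻⁴·A⁻²) · K · kg² = kg⁴·m⁴·s⁻⁴·A⁻²·K.
Left is kg³·m²·s⁻²·A⁻¹·K; right is kg⁴·m⁴·s⁻⁴·A⁻²·K — different.

No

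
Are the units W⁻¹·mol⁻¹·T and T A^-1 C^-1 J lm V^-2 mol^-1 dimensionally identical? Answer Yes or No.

No

Left side:
  W = kg·m²·s⁻³.
  So W⁻¹ = kg⁻¹·m⁻²·s³.
  T = kg·s⁻²·A⁻¹.
  Combining: W⁻¹·mol⁻¹·T = (kg⁻¹·m⁻²·s³) · mol⁻¹ · (kg·s⁻²·A⁻¹) = m⁻²·s·A⁻¹·mol⁻¹.
Right side:
  T = kg·s⁻²·A⁻¹.
  C = s·A.
  So C⁻¹ = s⁻¹·A⁻¹.
  J = kg·m²·s⁻².
  lm = cd.
  V = kg·m²·s⁻³·A⁻¹.
  So V⁻² = kg⁻²·m⁻⁴·s⁶·A².
  Combining: T·A⁻¹·C⁻¹·J·lm·V⁻²·mol⁻¹ = (kg·s⁻²·A⁻¹) · A⁻¹ · (s⁻¹·A⁻¹) · (kg·m²·s⁻²) · cd · (kg⁻²·m⁻⁴·s⁶·A²) · mol⁻¹ = m⁻²·s·A⁻¹·mol⁻¹·cd.
Left is m⁻²·s·A⁻¹·mol⁻¹; right is m⁻²·s·A⁻¹·mol⁻¹·cd — different.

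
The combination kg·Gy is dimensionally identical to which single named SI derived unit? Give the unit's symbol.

J

Gy = J/kg (absorbed dose = energy per mass),
    = m²·s⁻².
Combining: kg·Gy = kg · (m²·s⁻²) = kg·m²·s⁻².
kg·m²·s⁻² is the base-SI form of the joule.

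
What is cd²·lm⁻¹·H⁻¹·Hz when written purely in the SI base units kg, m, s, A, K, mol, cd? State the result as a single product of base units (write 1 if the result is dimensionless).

kg⁻¹·m⁻²·s·A²·cd

lm = cd.
So lm⁻¹ = cd⁻¹.
H = kg·m²·s⁻²·A⁻².
So H⁻¹ = kg⁻¹·m⁻²·s²·A².
Hz = s⁻¹.
Combining: cd²·lm⁻¹·H⁻¹·Hz = cd² · cd⁻¹ · (kg⁻¹·m⁻²·s²·A²) · s⁻¹ = kg⁻¹·m⁻²·s·A²·cd.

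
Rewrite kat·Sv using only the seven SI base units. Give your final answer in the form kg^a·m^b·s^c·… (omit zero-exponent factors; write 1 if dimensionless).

kat = s⁻¹·mol.
Sv = m²·s⁻².
Combining: kat·Sv = (s⁻¹·mol) · (m²·s⁻²) = m²·s⁻³·mol.

m²·s⁻³·mol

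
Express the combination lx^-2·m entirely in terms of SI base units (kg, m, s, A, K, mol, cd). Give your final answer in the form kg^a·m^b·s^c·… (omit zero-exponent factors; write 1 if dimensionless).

m⁵·cd⁻²

lx = lm/m² (illuminance = luminous flux per area),
    = m⁻²·cd.
So lx⁻² = m⁴·cd⁻².
Combining: lx⁻²·m = (m⁴·cd⁻²) · m = m⁵·cd⁻².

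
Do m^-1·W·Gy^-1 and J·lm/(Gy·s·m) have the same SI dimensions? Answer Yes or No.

No

Left side:
  W = J/s (power = energy per time),
      = kg·m²·s⁻³.
  Gy = J/kg (absorbed dose = energy per mass),
      = m²·s⁻².
  So Gy⁻¹ = m⁻²·s².
  Combining: m⁻¹·W·Gy⁻¹ = m⁻¹ · (kg·m²·s⁻³) · (m⁻²·s²) = kg·m⁻¹·s⁻¹.
Right side:
  Gy = J/kg (absorbed dose = energy per mass),
      = m²·s⁻².
  So Gy⁻¹ = m⁻²·s².
  J = N·m (work = force × distance),
      = kg·m²·s⁻².
  lm = cd·sr = cd (luminous flux; sr is dimensionless).
  Combining: Gy⁻¹·J·s⁻¹·m⁻¹·lm = (m⁻²·s²) · (kg·m²·s⁻²) · s⁻¹ · m⁻¹ · cd = kg·m⁻¹·s⁻¹·cd.
Left is kg·m⁻¹·s⁻¹; right is kg·m⁻¹·s⁻¹·cd — different.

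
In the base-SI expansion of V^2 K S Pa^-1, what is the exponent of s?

-1

V = W/A (potential = power per current),
    = kg·m²·s⁻³·A⁻¹.
So V² = kg²·m⁴·s⁻⁶·A⁻².
S = 1/Ω (conductance is reciprocal resistance),
    = kg⁻¹·m⁻²·s³·A².
Pa = N/m² (pressure = force per area),
    = kg·m⁻¹·s⁻².
So Pa⁻¹ = kg⁻¹·m·s².
Combining: V²·K·S·Pa⁻¹ = (kg²·m⁴·s⁻⁶·A⁻²) · K · (kg⁻¹·m⁻²·s³·A²) · (kg⁻¹·m·s²) = m³·s⁻¹·K.
The exponent of s is -1.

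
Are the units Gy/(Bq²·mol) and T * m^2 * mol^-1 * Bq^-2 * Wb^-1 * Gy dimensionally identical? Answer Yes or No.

Left side:
  Bq = s⁻¹.
  So Bq⁻² = s².
  Gy = m²·s⁻².
  Combining: Bq⁻²·Gy·mol⁻¹ = s² · (m²·s⁻²) · mol⁻¹ = m²·mol⁻¹.
Right side:
  T = kg·s⁻²·A⁻¹.
  Bq = s⁻¹.
  So Bq⁻² = s².
  Wb = kg·m²·s⁻²·A⁻¹.
  So Wb⁻¹ = kg⁻¹·m⁻²·s²·A.
  Gy = m²·s⁻².
  Combining: T·m²·mol⁻¹·Bq⁻²·Wb⁻¹·Gy = (kg·s⁻²·A⁻¹) · m² · mol⁻¹ · s² · (kg⁻¹·m⁻²·s²·A) · (m²·s⁻²) = m²·mol⁻¹.
Both reduce to m²·mol⁻¹.

Yes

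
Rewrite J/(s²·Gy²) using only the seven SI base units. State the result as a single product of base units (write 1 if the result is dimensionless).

Gy = J/kg (absorbed dose = energy per mass),
    = m²·s⁻².
So Gy⁻² = m⁻⁴·s⁴.
J = N·m (work = force × distance),
    = kg·m²·s⁻².
Combining: s⁻²·Gy⁻²·J = s⁻² · (m⁻⁴·s⁴) · (kg·m²·s⁻²) = kg·m⁻².

kg·m⁻²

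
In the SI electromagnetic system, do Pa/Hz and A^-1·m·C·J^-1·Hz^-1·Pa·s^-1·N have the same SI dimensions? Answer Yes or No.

Yes

Left side:
  Pa = N/m² (pressure = force per area),
      = kg·m⁻¹·s⁻².
  Hz = 1/s = s⁻¹ (frequency is cycles per second).
  So Hz⁻¹ = s.
  Combining: Pa·Hz⁻¹ = (kg·m⁻¹·s⁻²) · s = kg·m⁻¹·s⁻¹.
Right side:
  C = s·A.
  J = kg·m²·s⁻².
  So J⁻¹ = kg⁻¹·m⁻²·s².
  Hz = s⁻¹.
  So Hz⁻¹ = s.
  Pa = kg·m⁻¹·s⁻².
  N = kg·m·s⁻².
  Combining: A⁻¹·m·C·J⁻¹·Hz⁻¹·Pa·s⁻¹·N = A⁻¹ · m · (s·A) · (kg⁻¹·m⁻²·s²) · s · (kg·m⁻¹·s⁻²) · s⁻¹ · (kg·m·s⁻²) = kg·m⁻¹·s⁻¹.
Both reduce to kg·m⁻¹·s⁻¹.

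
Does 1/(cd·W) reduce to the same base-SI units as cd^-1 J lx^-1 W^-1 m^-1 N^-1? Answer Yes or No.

No

Left side:
  W = kg·m²·s⁻³.
  So W⁻¹ = kg⁻¹·m⁻²·s³.
  Combining: cd⁻¹·W⁻¹ = cd⁻¹ · (kg⁻¹·m⁻²·s³) = kg⁻¹·m⁻²·s³·cd⁻¹.
Right side:
  J = kg·m²·s⁻².
  lx = m⁻²·cd.
  So lx⁻¹ = m²·cd⁻¹.
  W = kg·m²·s⁻³.
  So W⁻¹ = kg⁻¹·m⁻²·s³.
  N = kg·m·s⁻².
  So N⁻¹ = kg⁻¹·m⁻¹·s².
  Combining: cd⁻¹·J·lx⁻¹·W⁻¹·m⁻¹·N⁻¹ = cd⁻¹ · (kg·m²·s⁻²) · (m²·cd⁻¹) · (kg⁻¹·m⁻²·s³) · m⁻¹ · (kg⁻¹·m⁻¹·s²) = kg⁻¹·s³·cd⁻².
Left is kg⁻¹·m⁻²·s³·cd⁻¹; right is kg⁻¹·s³·cd⁻² — different.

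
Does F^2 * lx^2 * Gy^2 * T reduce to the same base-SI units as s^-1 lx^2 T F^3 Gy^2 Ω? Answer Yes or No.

Yes

Left side:
  F = kg⁻¹·m⁻²·s⁴·A².
  So F² = kg⁻²·m⁻⁴·s⁸·A⁴.
  lx = m⁻²·cd.
  So lx² = m⁻⁴·cd².
  Gy = m²·s⁻².
  So Gy² = m⁴·s⁻⁴.
  T = kg·s⁻²·A⁻¹.
  Combining: F²·lx²·Gy²·T = (kg⁻²·m⁻⁴·s⁸·A⁴) · (m⁻⁴·cd²) · (m⁴·s⁻⁴) · (kg·s⁻²·A⁻¹) = kg⁻¹·m⁻⁴·s²·A³·cd².
Right side:
  lx = m⁻²·cd.
  So lx² = m⁻⁴·cd².
  T = kg·s⁻²·A⁻¹.
  F = kg⁻¹·m⁻²·s⁴·A².
  So F³ = kg⁻³·m⁻⁶·s¹²·A⁶.
  Gy = m²·s⁻².
  So Gy² = m⁴·s⁻⁴.
  Ω = kg·m²·s⁻³·A⁻².
  Combining: s⁻¹·lx²·T·F³·Gy²·Ω = s⁻¹ · (m⁻⁴·cd²) · (kg·s⁻²·A⁻¹) · (kg⁻³·m⁻⁶·s¹²·A⁶) · (m⁴·s⁻⁴) · (kg·m²·s⁻³·A⁻²) = kg⁻¹·m⁻⁴·s²·A³·cd².
Both reduce to kg⁻¹·m⁻⁴·s²·A³·cd².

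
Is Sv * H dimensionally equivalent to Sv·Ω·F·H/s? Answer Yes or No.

Yes

Left side:
  Sv = J/kg (equivalent dose = energy per mass),
      = m²·s⁻².
  H = Wb/A (inductance = flux per current),
      = kg·m²·s⁻²·A⁻².
  Combining: Sv·H = (m²·s⁻²) · (kg·m²·s⁻²·A⁻²) = kg·m⁴·s⁻⁴·A⁻².
Right side:
  Sv = J/kg (equivalent dose = energy per mass),
      = m²·s⁻².
  Ω = V/A (resistance = voltage per current),
      = kg·m²·s⁻³·A⁻².
  F = C/V (capacitance = charge per voltage),
      = A·s/(kg·m²·s⁻³·A⁻¹) (substituting C and V),
      = kg⁻¹·m⁻²·s⁴·A².
  H = Wb/A (inductance = flux per current),
      = kg·m²·s⁻²·A⁻².
  Combining: Sv·Ω·s⁻¹·F·H = (m²·s⁻²) · (kg·m²·s⁻³·A⁻²) · s⁻¹ · (kg⁻¹·m⁻²·s⁴·A²) · (kg·m²·s⁻²·A⁻²) = kg·m⁴·s⁻⁴·A⁻².
Both reduce to kg·m⁴·s⁻⁴·A⁻².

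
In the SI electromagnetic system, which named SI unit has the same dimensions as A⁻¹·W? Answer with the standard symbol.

V

W = kg·m²·s⁻³.
Combining: A⁻¹·W = A⁻¹ · (kg·m²·s⁻³) = kg·m²·s⁻³·A⁻¹.
kg·m²·s⁻³·A⁻¹ is the base-SI form of the volt.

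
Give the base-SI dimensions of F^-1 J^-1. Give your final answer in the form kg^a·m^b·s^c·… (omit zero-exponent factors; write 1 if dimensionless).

F = kg⁻¹·m⁻²·s⁴·A².
So F⁻¹ = kg·m²·s⁻⁴·A⁻².
J = kg·m²·s⁻².
So J⁻¹ = kg⁻¹·m⁻²·s².
Combining: F⁻¹·J⁻¹ = (kg·m²·s⁻⁴·A⁻²) · (kg⁻¹·m⁻²·s²) = s⁻²·A⁻².

s⁻²·A⁻²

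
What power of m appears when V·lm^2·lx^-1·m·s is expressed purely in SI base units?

V = kg·m²·s⁻³·A⁻¹.
lm = cd.
So lm² = cd².
lx = m⁻²·cd.
So lx⁻¹ = m²·cd⁻¹.
Combining: V·lm²·lx⁻¹·m·s = (kg·m²·s⁻³·A⁻¹) · cd² · (m²·cd⁻¹) · m · s = kg·m⁵·s⁻²·A⁻¹·cd.
The exponent of m is 5.

5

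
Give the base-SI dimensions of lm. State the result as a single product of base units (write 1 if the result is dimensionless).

cd

lm = cd·sr = cd (luminous flux; sr is dimensionless).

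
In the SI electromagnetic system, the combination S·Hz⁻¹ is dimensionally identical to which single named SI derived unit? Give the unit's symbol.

S = 1/Ω (conductance is reciprocal resistance),
    = kg⁻¹·m⁻²·s³·A².
Hz = 1/s = s⁻¹ (frequency is cycles per second).
So Hz⁻¹ = s.
Combining: S·Hz⁻¹ = (kg⁻¹·m⁻²·s³·A²) · s = kg⁻¹·m⁻²·s⁴·A².
kg⁻¹·m⁻²·s⁴·A² is the base-SI form of the farad.

F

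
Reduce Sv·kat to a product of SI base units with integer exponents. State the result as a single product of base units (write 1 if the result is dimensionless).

m²·s⁻³·mol

Sv = J/kg (equivalent dose = energy per mass),
    = m²·s⁻².
kat = mol/s = s⁻¹·mol (catalytic activity).
Combining: Sv·kat = (m²·s⁻²) · (s⁻¹·mol) = m²·s⁻³·mol.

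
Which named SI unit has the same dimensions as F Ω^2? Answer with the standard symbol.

F = C/V (capacitance = charge per voltage),
    = A·s/(kg·m²·s⁻³·A⁻¹) (substituting C and V),
    = kg⁻¹·m⁻²·s⁴·A².
Ω = V/A (resistance = voltage per current),
    = kg·m²·s⁻³·A⁻².
So Ω² = kg²·m⁴·s⁻⁶·A⁻⁴.
Combining: F·Ω² = (kg⁻¹·m⁻²·s⁴·A²) · (kg²·m⁴·s⁻⁶·A⁻⁴) = kg·m²·s⁻²·A⁻².
kg·m²·s⁻²·A⁻² is the base-SI form of the henry.

H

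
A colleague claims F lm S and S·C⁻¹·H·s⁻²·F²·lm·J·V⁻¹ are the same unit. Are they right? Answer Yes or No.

Left side:
  F = C/V (capacitance = charge per voltage),
      = A·s/(kg·m²·s⁻³·A⁻¹) (substituting C and V),
      = kg⁻¹·m⁻²·s⁴·A².
  lm = cd·sr = cd (luminous flux; sr is dimensionless).
  S = 1/Ω (conductance is reciprocal resistance),
      = kg⁻¹·m⁻²·s³·A².
  Combining: F·lm·S = (kg⁻¹·m⁻²·s⁴·A²) · cd · (kg⁻¹·m⁻²·s³·A²) = kg⁻²·m⁻⁴·s⁷·A⁴·cd.
Right side:
  S = 1/Ω (conductance is reciprocal resistance),
      = kg⁻¹·m⁻²·s³·A².
  C = A·s = s·A (charge = current × time).
  So C⁻¹ = s⁻¹·A⁻¹.
  H = Wb/A (inductance = flux per current),
      = kg·m²·s⁻²·A⁻².
  F = C/V (capacitance = charge per voltage),
      = A·s/(kg·m²·s⁻³·A⁻¹) (substituting C and V),
      = kg⁻¹·m⁻²·s⁴·A².
  So F² = kg⁻²·m⁻⁴·s⁸·A⁴.
  lm = cd·sr = cd (luminous flux; sr is dimensionless).
  J = N·m (work = force × distance),
      = kg·m²·s⁻².
  V = W/A (potential = power per current),
      = kg·m²·s⁻³·A⁻¹.
  So V⁻¹ = kg⁻¹·m⁻²·s³·A.
  Combining: S·C⁻¹·H·s⁻²·F²·lm·J·V⁻¹ = (kg⁻¹·m⁻²·s³·A²) · (s⁻¹·A⁻¹) · (kg·m²·s⁻²·A⁻²) · s⁻² · (kg⁻²·m⁻⁴·s⁸·A⁴) · cd · (kg·m²·s⁻²) · (kg⁻¹·m⁻²·s³·A) = kg⁻²·m⁻⁴·s⁷·A⁴·cd.
Both reduce to kg⁻²·m⁻⁴·s⁷·A⁴·cd.

Yes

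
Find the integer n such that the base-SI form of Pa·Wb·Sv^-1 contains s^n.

-2

Pa = N/m² (pressure = force per area),
    = kg·m⁻¹·s⁻².
Wb = V·s (flux: a volt is a weber per second),
    = kg·m²·s⁻²·A⁻¹.
Sv = J/kg (equivalent dose = energy per mass),
    = m²·s⁻².
So Sv⁻¹ = m⁻²·s².
Combining: Pa·Wb·Sv⁻¹ = (kg·m⁻¹·s⁻²) · (kg·m²·s⁻²·A⁻¹) · (m⁻²·s²) = kg²·m⁻¹·s⁻²·A⁻¹.
The exponent of s is -2.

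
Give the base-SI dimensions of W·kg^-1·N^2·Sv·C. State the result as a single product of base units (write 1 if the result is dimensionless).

kg²·m⁶·s⁻⁸·A

W = kg·m²·s⁻³.
N = kg·m·s⁻².
So N² = kg²·m²·s⁻⁴.
Sv = m²·s⁻².
C = s·A.
Combining: W·kg⁻¹·N²·Sv·C = (kg·m²·s⁻³) · kg⁻¹ · (kg²·m²·s⁻⁴) · (m²·s⁻²) · (s·A) = kg²·m⁶·s⁻⁸·A.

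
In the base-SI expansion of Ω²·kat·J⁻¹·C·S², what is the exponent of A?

1

Ω = V/A (resistance = voltage per current),
    = kg·m²·s⁻³·A⁻².
So Ω² = kg²·m⁴·s⁻⁶·A⁻⁴.
kat = mol/s = s⁻¹·mol (catalytic activity).
J = N·m (work = force × distance),
    = kg·m²·s⁻².
So J⁻¹ = kg⁻¹·m⁻²·s².
C = A·s = s·A (charge = current × time).
S = 1/Ω (conductance is reciprocal resistance),
    = kg⁻¹·m⁻²·s³·A².
So S² = kg⁻²·m⁻⁴·s⁶·A⁴.
Combining: Ω²·kat·J⁻¹·C·S² = (kg²·m⁴·s⁻⁶·A⁻⁴) · (s⁻¹·mol) · (kg⁻¹·m⁻²·s²) · (s·A) · (kg⁻²·m⁻⁴·s⁶·A⁴) = kg⁻¹·m⁻²·s²·A·mol.
The exponent of A is 1.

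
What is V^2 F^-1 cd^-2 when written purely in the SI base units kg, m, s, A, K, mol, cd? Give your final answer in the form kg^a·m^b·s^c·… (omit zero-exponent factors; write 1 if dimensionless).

kg³·m⁶·s⁻¹⁰·A⁻⁴·cd⁻²

V = W/A (potential = power per current),
    = kg·m²·s⁻³·A⁻¹.
So V² = kg²·m⁴·s⁻⁶·A⁻².
F = C/V (capacitance = charge per voltage),
    = A·s/(kg·m²·s⁻³·A⁻¹) (substituting C and V),
    = kg⁻¹·m⁻²·s⁴·A².
So F⁻¹ = kg·m²·s⁻⁴·A⁻².
Combining: V²·F⁻¹·cd⁻² = (kg²·m⁴·s⁻⁶·A⁻²) · (kg·m²·s⁻⁴·A⁻²) · cd⁻² = kg³·m⁶·s⁻¹⁰·A⁻⁴·cd⁻².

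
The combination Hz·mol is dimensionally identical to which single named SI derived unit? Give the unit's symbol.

kat

Hz = s⁻¹.
Combining: Hz·mol = s⁻¹ · mol = s⁻¹·mol.
s⁻¹·mol is the base-SI form of the katal.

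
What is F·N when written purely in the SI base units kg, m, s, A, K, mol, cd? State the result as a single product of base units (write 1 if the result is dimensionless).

F = kg⁻¹·m⁻²·s⁴·A².
N = kg·m·s⁻².
Combining: F·N = (kg⁻¹·m⁻²·s⁴·A²) · (kg·m·s⁻²) = m⁻¹·s²·A².

m⁻¹·s²·A²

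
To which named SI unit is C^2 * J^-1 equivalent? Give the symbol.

F

C = s·A.
So C² = s²·A².
J = kg·m²·s⁻².
So J⁻¹ = kg⁻¹·m⁻²·s².
Combining: C²·J⁻¹ = (s²·A²) · (kg⁻¹·m⁻²·s²) = kg⁻¹·m⁻²·s⁴·A².
kg⁻¹·m⁻²·s⁴·A² is the base-SI form of the farad.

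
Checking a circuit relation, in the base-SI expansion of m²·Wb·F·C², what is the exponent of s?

4

Wb = V·s (flux: a volt is a weber per second),
    = kg·m²·s⁻²·A⁻¹.
F = C/V (capacitance = charge per voltage),
    = A·s/(kg·m²·s⁻³·A⁻¹) (substituting C and V),
    = kg⁻¹·m⁻²·s⁴·A².
C = A·s = s·A (charge = current × time).
So C² = s²·A².
Combining: m²·Wb·F·C² = m² · (kg·m²·s⁻²·A⁻¹) · (kg⁻¹·m⁻²·s⁴·A²) · (s²·A²) = m²·s⁴·A³.
The exponent of s is 4.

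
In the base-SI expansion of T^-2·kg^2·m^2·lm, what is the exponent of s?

T = Wb/m² (flux density = flux per area),
    = kg·s⁻²·A⁻¹.
So T⁻² = kg⁻²·s⁴·A².
lm = cd·sr = cd (luminous flux; sr is dimensionless).
Combining: T⁻²·kg²·m²·lm = (kg⁻²·s⁴·A²) · kg² · m² · cd = m²·s⁴·A²·cd.
The exponent of s is 4.

4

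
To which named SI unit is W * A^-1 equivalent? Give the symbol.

V

W = J/s (power = energy per time),
    = kg·m²·s⁻³.
Combining: W·A⁻¹ = (kg·m²·s⁻³) · A⁻¹ = kg·m²·s⁻³·A⁻¹.
kg·m²·s⁻³·A⁻¹ is the base-SI form of the volt.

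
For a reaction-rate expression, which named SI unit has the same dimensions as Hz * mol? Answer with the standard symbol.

kat

Hz = s⁻¹.
Combining: Hz·mol = s⁻¹ · mol = s⁻¹·mol.
s⁻¹·mol is the base-SI form of the katal.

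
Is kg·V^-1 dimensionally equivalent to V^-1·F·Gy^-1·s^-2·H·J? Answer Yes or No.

Left side:
  V = W/A (potential = power per current),
      = kg·m²·s⁻³·A⁻¹.
  So V⁻¹ = kg⁻¹·m⁻²·s³·A.
  Combining: kg·V⁻¹ = kg · (kg⁻¹·m⁻²·s³·A) = m⁻²·s³·A.
Right side:
  V = kg·m²·s⁻³·A⁻¹.
  So V⁻¹ = kg⁻¹·m⁻²·s³·A.
  F = kg⁻¹·m⁻²·s⁴·A².
  Gy = m²·s⁻².
  So Gy⁻¹ = m⁻²·s².
  H = kg·m²·s⁻²·A⁻².
  J = kg·m²·s⁻².
  Combining: V⁻¹·F·Gy⁻¹·s⁻²·H·J = (kg⁻¹·m⁻²·s³·A) · (kg⁻¹·m⁻²·s⁴·A²) · (m⁻²·s²) · s⁻² · (kg·m²·s⁻²·A⁻²) · (kg·m²·s⁻²) = m⁻²·s³·A.
Both reduce to m⁻²·s³·A.

Yes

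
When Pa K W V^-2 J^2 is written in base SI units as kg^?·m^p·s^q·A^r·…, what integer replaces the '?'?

2

Pa = N/m² (pressure = force per area),
    = kg·m⁻¹·s⁻².
W = J/s (power = energy per time),
    = kg·m²·s⁻³.
V = W/A (potential = power per current),
    = kg·m²·s⁻³·A⁻¹.
So V⁻² = kg⁻²·m⁻⁴·s⁶·A².
J = N·m (work = force × distance),
    = kg·m²·s⁻².
So J² = kg²·m⁴·s⁻⁴.
Combining: Pa·K·W·V⁻²·J² = (kg·m⁻¹·s⁻²) · K · (kg·m²·s⁻³) · (kg⁻²·m⁻⁴·s⁶·A²) · (kg²·m⁴·s⁻⁴) = kg²·m·s⁻³·A²·K.
The exponent of kg is 2.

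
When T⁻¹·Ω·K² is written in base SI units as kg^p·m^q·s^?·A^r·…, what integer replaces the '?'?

-1

T = Wb/m² (flux density = flux per area),
    = kg·s⁻²·A⁻¹.
So T⁻¹ = kg⁻¹·s²·A.
Ω = V/A (resistance = voltage per current),
    = kg·m²·s⁻³·A⁻².
Combining: T⁻¹·Ω·K² = (kg⁻¹·s²·A) · (kg·m²·s⁻³·A⁻²) · K² = m²·s⁻¹·A⁻¹·K².
The exponent of s is -1.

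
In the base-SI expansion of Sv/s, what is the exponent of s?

Sv = J/kg (equivalent dose = energy per mass),
    = m²·s⁻².
Combining: s⁻¹·Sv = s⁻¹ · (m²·s⁻²) = m²·s⁻³.
The exponent of s is -3.

-3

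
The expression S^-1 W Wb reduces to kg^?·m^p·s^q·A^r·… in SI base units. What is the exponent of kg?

3

S = kg⁻¹·m⁻²·s³·A².
So S⁻¹ = kg·m²·s⁻³·A⁻².
W = kg·m²·s⁻³.
Wb = kg·m²·s⁻²·A⁻¹.
Combining: S⁻¹·W·Wb = (kg·m²·s⁻³·A⁻²) · (kg·m²·s⁻³) · (kg·m²·s⁻²·A⁻¹) = kg³·m⁶·s⁻⁸·A⁻³.
The exponent of kg is 3.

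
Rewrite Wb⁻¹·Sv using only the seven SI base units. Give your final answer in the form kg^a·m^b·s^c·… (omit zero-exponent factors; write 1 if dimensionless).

Wb = kg·m²·s⁻²·A⁻¹.
So Wb⁻¹ = kg⁻¹·m⁻²·s²·A.
Sv = m²·s⁻².
Combining: Wb⁻¹·Sv = (kg⁻¹·m⁻²·s²·A) · (m²·s⁻²) = kg⁻¹·A.

kg⁻¹·A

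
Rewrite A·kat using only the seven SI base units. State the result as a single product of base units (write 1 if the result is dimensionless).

kat = mol/s = s⁻¹·mol (catalytic activity).
Combining: A·kat = A · (s⁻¹·mol) = s⁻¹·A·mol.

s⁻¹·A·mol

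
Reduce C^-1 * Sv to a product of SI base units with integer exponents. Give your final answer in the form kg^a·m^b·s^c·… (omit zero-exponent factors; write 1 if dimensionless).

m²·s⁻³·A⁻¹

C = A·s = s·A (charge = current × time).
So C⁻¹ = s⁻¹·A⁻¹.
Sv = J/kg (equivalent dose = energy per mass),
    = m²·s⁻².
Combining: C⁻¹·Sv = (s⁻¹·A⁻¹) · (m²·s⁻²) = m²·s⁻³·A⁻¹.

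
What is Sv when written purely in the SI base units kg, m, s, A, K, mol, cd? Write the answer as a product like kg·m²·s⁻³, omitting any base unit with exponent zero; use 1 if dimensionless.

Sv = m²·s⁻².

m²·s⁻²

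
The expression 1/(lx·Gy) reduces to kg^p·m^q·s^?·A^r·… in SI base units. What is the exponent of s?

2

lx = m⁻²·cd.
So lx⁻¹ = m²·cd⁻¹.
Gy = m²·s⁻².
So Gy⁻¹ = m⁻²·s².
Combining: lx⁻¹·Gy⁻¹ = (m²·cd⁻¹) · (m⁻²·s²) = s²·cd⁻¹.
The exponent of s is 2.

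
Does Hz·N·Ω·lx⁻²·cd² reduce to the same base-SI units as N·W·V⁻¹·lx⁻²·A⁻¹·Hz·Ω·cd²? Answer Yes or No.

Yes

Left side:
  Hz = s⁻¹.
  N = kg·m·s⁻².
  Ω = kg·m²·s⁻³·A⁻².
  lx = m⁻²·cd.
  So lx⁻² = m⁴·cd⁻².
  Combining: Hz·N·Ω·lx⁻²·cd² = s⁻¹ · (kg·m·s⁻²) · (kg·m²·s⁻³·A⁻²) · (m⁴·cd⁻²) · cd² = kg²·m⁷·s⁻⁶·A⁻².
Right side:
  N = kg·m/s² = kg·m·s⁻² (force = mass × acceleration).
  W = J/s (power = energy per time),
      = kg·m²·s⁻³.
  V = W/A (potential = power per current),
      = kg·m²·s⁻³·A⁻¹.
  So V⁻¹ = kg⁻¹·m⁻²·s³·A.
  lx = lm/m² (illuminance = luminous flux per area),
      = m⁻²·cd.
  So lx⁻² = m⁴·cd⁻².
  Hz = 1/s = s⁻¹ (frequency is cycles per second).
  Ω = V/A (resistance = voltage per current),
      = kg·m²·s⁻³·A⁻².
  Combining: N·W·V⁻¹·lx⁻²·A⁻¹·Hz·Ω·cd² = (kg·m·s⁻²) · (kg·m²·s⁻³) · (kg⁻¹·m⁻²·s³·A) · (m⁴·cd⁻²) · A⁻¹ · s⁻¹ · (kg·m²·s⁻³·A⁻²) · cd² = kg²·m⁷·s⁻⁶·A⁻².
Both reduce to kg²·m⁷·s⁻⁶·A⁻².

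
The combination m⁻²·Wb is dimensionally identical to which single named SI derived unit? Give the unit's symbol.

Wb = V·s (flux: a volt is a weber per second),
    = kg·m²·s⁻²·A⁻¹.
Combining: m⁻²·Wb = m⁻² · (kg·m²·s⁻²·A⁻¹) = kg·s⁻²·A⁻¹.
kg·s⁻²·A⁻¹ is the base-SI form of the tesla.

T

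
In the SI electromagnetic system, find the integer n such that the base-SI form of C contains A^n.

1

C = A·s = s·A (charge = current × time).
The exponent of A is 1.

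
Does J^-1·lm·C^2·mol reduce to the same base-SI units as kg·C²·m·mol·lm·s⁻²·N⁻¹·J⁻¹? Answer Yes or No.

Yes

Left side:
  J = kg·m²·s⁻².
  So J⁻¹ = kg⁻¹·m⁻²·s².
  lm = cd.
  C = s·A.
  So C² = s²·A².
  Combining: J⁻¹·lm·C²·mol = (kg⁻¹·m⁻²·s²) · cd · (s²·A²) · mol = kg⁻¹·m⁻²·s⁴·A²·mol·cd.
Right side:
  C = s·A.
  So C² = s²·A².
  lm = cd.
  N = kg·m·s⁻².
  So N⁻¹ = kg⁻¹·m⁻¹·s².
  J = kg·m²·s⁻².
  So J⁻¹ = kg⁻¹·m⁻²·s².
  Combining: kg·C²·m·mol·lm·s⁻²·N⁻¹·J⁻¹ = kg · (s²·A²) · m · mol · cd · s⁻² · (kg⁻¹·m⁻¹·s²) · (kg⁻¹·m⁻²·s²) = kg⁻¹·m⁻²·s⁴·A²·mol·cd.
Both reduce to kg⁻¹·m⁻²·s⁴·A²·mol·cd.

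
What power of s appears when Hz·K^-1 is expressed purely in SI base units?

Hz = s⁻¹.
Combining: Hz·K⁻¹ = s⁻¹ · K⁻¹ = s⁻¹·K⁻¹.
The exponent of s is -1.

-1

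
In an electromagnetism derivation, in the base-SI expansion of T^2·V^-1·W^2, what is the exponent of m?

T = kg·s⁻²·A⁻¹.
So T² = kg²·s⁻⁴·A⁻².
V = kg·m²·s⁻³·A⁻¹.
So V⁻¹ = kg⁻¹·m⁻²·s³·A.
W = kg·m²·s⁻³.
So W² = kg²·m⁴·s⁻⁶.
Combining: T²·V⁻¹·W² = (kg²·s⁻⁴·A⁻²) · (kg⁻¹·m⁻²·s³·A) · (kg²·m⁴·s⁻⁶) = kg³·m²·s⁻⁷·A⁻¹.
The exponent of m is 2.

2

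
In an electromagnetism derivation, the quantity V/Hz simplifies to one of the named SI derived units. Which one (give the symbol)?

Hz = 1/s = s⁻¹ (frequency is cycles per second).
So Hz⁻¹ = s.
V = W/A (potential = power per current),
    = kg·m²·s⁻³·A⁻¹.
Combining: Hz⁻¹·V = s · (kg·m²·s⁻³·A⁻¹) = kg·m²·s⁻²·A⁻¹.
kg·m²·s⁻²·A⁻¹ is the base-SI form of the weber.

Wb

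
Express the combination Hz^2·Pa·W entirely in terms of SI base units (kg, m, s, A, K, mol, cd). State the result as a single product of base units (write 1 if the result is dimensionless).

Hz = s⁻¹.
So Hz² = s⁻².
Pa = kg·m⁻¹·s⁻².
W = kg·m²·s⁻³.
Combining: Hz²·Pa·W = s⁻² · (kg·m⁻¹·s⁻²) · (kg·m²·s⁻³) = kg²·m·s⁻⁷.

kg²·m·s⁻⁷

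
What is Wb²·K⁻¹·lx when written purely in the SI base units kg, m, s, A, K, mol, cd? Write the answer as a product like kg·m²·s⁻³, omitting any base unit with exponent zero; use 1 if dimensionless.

Wb = V·s (flux: a volt is a weber per second),
    = kg·m²·s⁻²·A⁻¹.
So Wb² = kg²·m⁴·s⁻⁴·A⁻².
lx = lm/m² (illuminance = luminous flux per area),
    = m⁻²·cd.
Combining: Wb²·K⁻¹·lx = (kg²·m⁴·s⁻⁴·A⁻²) · K⁻¹ · (m⁻²·cd) = kg²·m²·s⁻⁴·A⁻²·K⁻¹·cd.

kg²·m²·s⁻⁴·A⁻²·K⁻¹·cd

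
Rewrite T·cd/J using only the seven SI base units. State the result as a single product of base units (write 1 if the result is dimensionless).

m⁻²·A⁻¹·cd

J = kg·m²·s⁻².
So J⁻¹ = kg⁻¹·m⁻²·s².
T = kg·s⁻²·A⁻¹.
Combining: J⁻¹·T·cd = (kg⁻¹·m⁻²·s²) · (kg·s⁻²·A⁻¹) · cd = m⁻²·A⁻¹·cd.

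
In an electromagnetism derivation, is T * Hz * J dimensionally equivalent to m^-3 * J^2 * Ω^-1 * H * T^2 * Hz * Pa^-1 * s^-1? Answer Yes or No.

Left side:
  T = Wb/m² (flux density = flux per area),
      = kg·s⁻²·A⁻¹.
  Hz = 1/s = s⁻¹ (frequency is cycles per second).
  J = N·m (work = force × distance),
      = kg·m²·s⁻².
  Combining: T·Hz·J = (kg·s⁻²·A⁻¹) · s⁻¹ · (kg·m²·s⁻²) = kg²·m²·s⁻⁵·A⁻¹.
Right side:
  J = N·m (work = force × distance),
      = kg·m²·s⁻².
  So J² = kg²·m⁴·s⁻⁴.
  Ω = V/A (resistance = voltage per current),
      = kg·m²·s⁻³·A⁻².
  So Ω⁻¹ = kg⁻¹·m⁻²·s³·A².
  H = Wb/A (inductance = flux per current),
      = kg·m²·s⁻²·A⁻².
  T = Wb/m² (flux density = flux per area),
      = kg·s⁻²·A⁻¹.
  So T² = kg²·s⁻⁴·A⁻².
  Hz = 1/s = s⁻¹ (frequency is cycles per second).
  Pa = N/m² (pressure = force per area),
      = kg·m⁻¹·s⁻².
  So Pa⁻¹ = kg⁻¹·m·s².
  Combining: m⁻³·J²·Ω⁻¹·H·T²·Hz·Pa⁻¹·s⁻¹ = m⁻³ · (kg²·m⁴·s⁻⁴) · (kg⁻¹·m⁻²·s³·A²) · (kg·m²·s⁻²·A⁻²) · (kg²·s⁻⁴·A⁻²) · s⁻¹ · (kg⁻¹·m·s²) · s⁻¹ = kg³·m²·s⁻⁷·A⁻².
Left is kg²·m²·s⁻⁵·A⁻¹; right is kg³·m²·s⁻⁷·A⁻² — different.

No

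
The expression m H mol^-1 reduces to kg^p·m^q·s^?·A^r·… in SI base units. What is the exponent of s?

H = Wb/A (inductance = flux per current),
    = kg·m²·s⁻²·A⁻².
Combining: m·H·mol⁻¹ = m · (kg·m²·s⁻²·A⁻²) · mol⁻¹ = kg·m³·s⁻²·A⁻²·mol⁻¹.
The exponent of s is -2.

-2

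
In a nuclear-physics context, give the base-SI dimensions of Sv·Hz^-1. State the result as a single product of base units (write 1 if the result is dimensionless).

m²·s⁻¹

Sv = m²·s⁻².
Hz = s⁻¹.
So Hz⁻¹ = s.
Combining: Sv·Hz⁻¹ = (m²·s⁻²) · s = m²·s⁻¹.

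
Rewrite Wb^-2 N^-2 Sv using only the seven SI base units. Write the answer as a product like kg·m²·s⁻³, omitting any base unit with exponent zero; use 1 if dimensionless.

kg⁻⁴·m⁻⁴·s⁶·A²

Wb = V·s (flux: a volt is a weber per second),
    = kg·m²·s⁻²·A⁻¹.
So Wb⁻² = kg⁻²·m⁻⁴·s⁴·A².
N = kg·m/s² = kg·m·s⁻² (force = mass × acceleration).
So N⁻² = kg⁻²·m⁻²·s⁴.
Sv = J/kg (equivalent dose = energy per mass),
    = m²·s⁻².
Combining: Wb⁻²·N⁻²·Sv = (kg⁻²·m⁻⁴·s⁴·A²) · (kg⁻²·m⁻²·s⁴) · (m²·s⁻²) = kg⁻⁴·m⁻⁴·s⁶·A².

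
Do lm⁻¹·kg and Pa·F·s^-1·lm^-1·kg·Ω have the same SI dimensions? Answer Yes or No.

Left side:
  lm = cd·sr = cd (luminous flux; sr is dimensionless).
  So lm⁻¹ = cd⁻¹.
  Combining: lm⁻¹·kg = cd⁻¹ · kg = kg·cd⁻¹.
Right side:
  Pa = N/m² (pressure = force per area),
      = kg·m⁻¹·s⁻².
  F = C/V (capacitance = charge per voltage),
      = A·s/(kg·m²·s⁻³·A⁻¹) (substituting C and V),
      = kg⁻¹·m⁻²·s⁴·A².
  lm = cd·sr = cd (luminous flux; sr is dimensionless).
  So lm⁻¹ = cd⁻¹.
  Ω = V/A (resistance = voltage per current),
      = kg·m²·s⁻³·A⁻².
  Combining: Pa·F·s⁻¹·lm⁻¹·kg·Ω = (kg·m⁻¹·s⁻²) · (kg⁻¹·m⁻²·s⁴·A²) · s⁻¹ · cd⁻¹ · kg · (kg·m²·s⁻³·A⁻²) = kg²·m⁻¹·s⁻²·cd⁻¹.
Left is kg·cd⁻¹; right is kg²·m⁻¹·s⁻²·cd⁻¹ — different.

No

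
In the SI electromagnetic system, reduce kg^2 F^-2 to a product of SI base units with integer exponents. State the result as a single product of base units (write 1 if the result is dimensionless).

F = C/V (capacitance = charge per voltage),
    = A·s/(kg·m²·s⁻³·A⁻¹) (substituting C and V),
    = kg⁻¹·m⁻²·s⁴·A².
So F⁻² = kg²·m⁴·s⁻⁸·A⁻⁴.
Combining: kg²·F⁻² = kg² · (kg²·m⁴·s⁻⁸·A⁻⁴) = kg⁴·m⁴·s⁻⁸·A⁻⁴.

kg⁴·m⁴·s⁻⁸·A⁻⁴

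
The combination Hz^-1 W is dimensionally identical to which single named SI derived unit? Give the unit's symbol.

J

Hz = 1/s = s⁻¹ (frequency is cycles per second).
So Hz⁻¹ = s.
W = J/s (power = energy per time),
    = kg·m²·s⁻³.
Combining: Hz⁻¹·W = s · (kg·m²·s⁻³) = kg·m²·s⁻².
kg·m²·s⁻² is the base-SI form of the joule.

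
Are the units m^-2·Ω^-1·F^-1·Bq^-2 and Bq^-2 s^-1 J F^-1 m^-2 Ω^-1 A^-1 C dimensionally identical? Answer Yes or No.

Left side:
  Ω = kg·m²·s⁻³·A⁻².
  So Ω⁻¹ = kg⁻¹·m⁻²·s³·A².
  F = kg⁻¹·m⁻²·s⁴·A².
  So F⁻¹ = kg·m²·s⁻⁴·A⁻².
  Bq = s⁻¹.
  So Bq⁻² = s².
  Combining: m⁻²·Ω⁻¹·F⁻¹·Bq⁻² = m⁻² · (kg⁻¹·m⁻²·s³·A²) · (kg·m²·s⁻⁴·A⁻²) · s² = m⁻²·s.
Right side:
  Bq = 1/s = s⁻¹ (activity is decays per second).
  So Bq⁻² = s².
  J = N·m (work = force × distance),
      = kg·m²·s⁻².
  F = C/V (capacitance = charge per voltage),
      = A·s/(kg·m²·s⁻³·A⁻¹) (substituting C and V),
      = kg⁻¹·m⁻²·s⁴·A².
  So F⁻¹ = kg·m²·s⁻⁴·A⁻².
  Ω = V/A (resistance = voltage per current),
      = kg·m²·s⁻³·A⁻².
  So Ω⁻¹ = kg⁻¹·m⁻²·s³·A².
  C = A·s = s·A (charge = current × time).
  Combining: Bq⁻²·s⁻¹·J·F⁻¹·m⁻²·Ω⁻¹·A⁻¹·C = s² · s⁻¹ · (kg·m²·s⁻²) · (kg·m²·s⁻⁴·A⁻²) · m⁻² · (kg⁻¹·m⁻²·s³·A²) · A⁻¹ · (s·A) = kg·s⁻¹.
Left is m⁻²·s; right is kg·s⁻¹ — different.

No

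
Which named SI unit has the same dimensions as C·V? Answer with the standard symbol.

C = A·s = s·A (charge = current × time).
V = W/A (potential = power per current),
    = kg·m²·s⁻³·A⁻¹.
Combining: C·V = (s·A) · (kg·m²·s⁻³·A⁻¹) = kg·m²·s⁻².
kg·m²·s⁻² is the base-SI form of the joule.

J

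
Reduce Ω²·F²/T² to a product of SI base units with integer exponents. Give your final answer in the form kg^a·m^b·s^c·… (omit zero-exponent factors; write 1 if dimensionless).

kg⁻²·s⁶·A²

Ω = V/A (resistance = voltage per current),
    = kg·m²·s⁻³·A⁻².
So Ω² = kg²·m⁴·s⁻⁶·A⁻⁴.
F = C/V (capacitance = charge per voltage),
    = A·s/(kg·m²·s⁻³·A⁻¹) (substituting C and V),
    = kg⁻¹·m⁻²·s⁴·A².
So F² = kg⁻²·m⁻⁴·s⁸·A⁴.
T = Wb/m² (flux density = flux per area),
    = kg·s⁻²·A⁻¹.
So T⁻² = kg⁻²·s⁴·A².
Combining: Ω²·F²·T⁻² = (kg²·m⁴·s⁻⁶·A⁻⁴) · (kg⁻²·m⁻⁴·s⁸·A⁴) · (kg⁻²·s⁴·A²) = kg⁻²·s⁶·A².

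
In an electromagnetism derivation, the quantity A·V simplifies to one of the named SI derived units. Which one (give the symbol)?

V = W/A (potential = power per current),
    = kg·m²·s⁻³·A⁻¹.
Combining: A·V = A · (kg·m²·s⁻³·A⁻¹) = kg·m²·s⁻³.
kg·m²·s⁻³ is the base-SI form of the watt.

W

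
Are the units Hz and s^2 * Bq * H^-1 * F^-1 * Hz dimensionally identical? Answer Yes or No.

No

Left side:
  Hz = 1/s = s⁻¹ (frequency is cycles per second).
Right side:
  Bq = s⁻¹.
  H = kg·m²·s⁻²·A⁻².
  So H⁻¹ = kg⁻¹·m⁻²·s²·A².
  F = kg⁻¹·m⁻²·s⁴·A².
  So F⁻¹ = kg·m²·s⁻⁴·A⁻².
  Hz = s⁻¹.
  Combining: s²·Bq·H⁻¹·F⁻¹·Hz = s² · s⁻¹ · (kg⁻¹·m⁻²·s²·A²) · (kg·m²·s⁻⁴·A⁻²) · s⁻¹ = s⁻².
Left is s⁻¹; right is s⁻² — different.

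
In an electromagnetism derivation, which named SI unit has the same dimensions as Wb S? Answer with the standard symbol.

Wb = V·s (flux: a volt is a weber per second),
    = kg·m²·s⁻²·A⁻¹.
S = 1/Ω (conductance is reciprocal resistance),
    = kg⁻¹·m⁻²·s³·A².
Combining: Wb·S = (kg·m²·s⁻²·A⁻¹) · (kg⁻¹·m⁻²·s³·A²) = s·A.
s·A is the base-SI form of the coulomb.

C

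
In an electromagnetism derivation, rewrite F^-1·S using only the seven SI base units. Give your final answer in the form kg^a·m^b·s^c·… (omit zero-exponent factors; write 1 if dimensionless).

F = C/V (capacitance = charge per voltage),
    = A·s/(kg·m²·s⁻³·A⁻¹) (substituting C and V),
    = kg⁻¹·m⁻²·s⁴·A².
So F⁻¹ = kg·m²·s⁻⁴·A⁻².
S = 1/Ω (conductance is reciprocal resistance),
    = kg⁻¹·m⁻²·s³·A².
Combining: F⁻¹·S = (kg·m²·s⁻⁴·A⁻²) · (kg⁻¹·m⁻²·s³·A²) = s⁻¹.

s⁻¹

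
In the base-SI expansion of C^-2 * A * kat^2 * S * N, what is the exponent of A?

C = A·s = s·A (charge = current × time).
So C⁻² = s⁻²·A⁻².
kat = mol/s = s⁻¹·mol (catalytic activity).
So kat² = s⁻²·mol².
S = 1/Ω (conductance is reciprocal resistance),
    = kg⁻¹·m⁻²·s³·A².
N = kg·m/s² = kg·m·s⁻² (force = mass × acceleration).
Combining: C⁻²·A·kat²·S·N = (s⁻²·A⁻²) · A · (s⁻²·mol²) · (kg⁻¹·m⁻²·s³·A²) · (kg·m·s⁻²) = m⁻¹·s⁻³·A·mol².
The exponent of A is 1.

1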